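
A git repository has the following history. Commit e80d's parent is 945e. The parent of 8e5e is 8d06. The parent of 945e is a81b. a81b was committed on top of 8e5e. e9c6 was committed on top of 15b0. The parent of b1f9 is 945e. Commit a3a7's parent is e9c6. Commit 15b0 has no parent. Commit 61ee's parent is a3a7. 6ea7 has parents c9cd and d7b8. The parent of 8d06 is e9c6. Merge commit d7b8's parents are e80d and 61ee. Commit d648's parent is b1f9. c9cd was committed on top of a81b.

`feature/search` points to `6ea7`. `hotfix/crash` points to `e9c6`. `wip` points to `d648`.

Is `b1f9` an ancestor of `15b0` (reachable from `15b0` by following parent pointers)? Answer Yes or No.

Ancestors of 15b0: {15b0}.
b1f9 is not in that set, so it is not an ancestor of 15b0.

No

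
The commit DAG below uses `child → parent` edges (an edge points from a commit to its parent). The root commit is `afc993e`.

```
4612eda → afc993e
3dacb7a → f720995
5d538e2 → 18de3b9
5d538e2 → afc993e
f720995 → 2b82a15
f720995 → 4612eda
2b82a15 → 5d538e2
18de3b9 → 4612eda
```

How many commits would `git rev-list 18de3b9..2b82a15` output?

2

Reachable from 2b82a15: {18de3b9, 2b82a15, 4612eda, 5d538e2, afc993e}.
Reachable from 18de3b9: {18de3b9, 4612eda, afc993e}.
In 2b82a15's history but not 18de3b9's: {2b82a15, 5d538e2} — 2 commits.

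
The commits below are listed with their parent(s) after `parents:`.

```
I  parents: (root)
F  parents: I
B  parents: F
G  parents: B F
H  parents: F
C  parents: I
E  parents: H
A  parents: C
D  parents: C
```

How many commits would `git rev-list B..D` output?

2

Reachable from D: {C, D, I}.
Reachable from B: {B, F, I}.
In D's history but not B's: {C, D} — 2 commits.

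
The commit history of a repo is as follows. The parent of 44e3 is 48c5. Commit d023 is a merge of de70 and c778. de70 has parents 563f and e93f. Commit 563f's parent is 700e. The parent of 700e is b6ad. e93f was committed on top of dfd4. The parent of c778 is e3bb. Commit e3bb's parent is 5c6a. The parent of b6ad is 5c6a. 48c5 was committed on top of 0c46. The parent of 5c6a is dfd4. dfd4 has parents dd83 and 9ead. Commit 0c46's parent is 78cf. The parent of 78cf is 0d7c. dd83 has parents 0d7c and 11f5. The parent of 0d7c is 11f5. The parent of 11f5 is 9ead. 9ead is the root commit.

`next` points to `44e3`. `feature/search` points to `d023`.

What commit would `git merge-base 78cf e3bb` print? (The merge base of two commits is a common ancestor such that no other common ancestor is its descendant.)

0d7c

Ancestors of 78cf: {0d7c, 11f5, 78cf, 9ead}.
Ancestors of e3bb: {0d7c, 11f5, 5c6a, 9ead, dd83, dfd4, e3bb}.
Common ancestors: {0d7c, 11f5, 9ead}.
Among these, 0d7c is not an ancestor of any other common ancestor — it is the merge base.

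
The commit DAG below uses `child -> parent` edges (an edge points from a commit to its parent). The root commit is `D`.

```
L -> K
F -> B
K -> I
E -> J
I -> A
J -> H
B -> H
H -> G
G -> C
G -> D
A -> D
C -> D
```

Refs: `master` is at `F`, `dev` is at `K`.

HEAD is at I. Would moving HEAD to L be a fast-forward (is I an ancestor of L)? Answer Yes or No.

Yes

A fast-forward from I to L is possible iff I is an ancestor of L.
Ancestors of L: {A, D, I, K, L}.
I is among them, so fast-forward is possible.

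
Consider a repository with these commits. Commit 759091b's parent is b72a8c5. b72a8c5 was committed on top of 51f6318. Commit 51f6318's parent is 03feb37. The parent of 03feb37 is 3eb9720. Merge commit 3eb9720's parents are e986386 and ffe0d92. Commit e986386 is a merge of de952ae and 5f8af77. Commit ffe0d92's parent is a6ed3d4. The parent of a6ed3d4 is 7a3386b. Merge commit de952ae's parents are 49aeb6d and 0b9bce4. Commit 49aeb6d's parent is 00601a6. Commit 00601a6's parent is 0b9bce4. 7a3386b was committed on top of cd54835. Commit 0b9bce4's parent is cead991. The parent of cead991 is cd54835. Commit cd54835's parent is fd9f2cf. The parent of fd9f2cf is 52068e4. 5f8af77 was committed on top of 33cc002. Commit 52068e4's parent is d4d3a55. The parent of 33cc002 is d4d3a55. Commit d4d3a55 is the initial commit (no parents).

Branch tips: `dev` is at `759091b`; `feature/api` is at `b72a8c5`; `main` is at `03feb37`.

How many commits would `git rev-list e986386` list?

Walking parent pointers from e986386: reachable set = {00601a6, 0b9bce4, 33cc002, 49aeb6d, 52068e4, 5f8af77, cd54835, cead991, d4d3a55, de952ae, e986386, fd9f2cf}.
That is 12 commits.

12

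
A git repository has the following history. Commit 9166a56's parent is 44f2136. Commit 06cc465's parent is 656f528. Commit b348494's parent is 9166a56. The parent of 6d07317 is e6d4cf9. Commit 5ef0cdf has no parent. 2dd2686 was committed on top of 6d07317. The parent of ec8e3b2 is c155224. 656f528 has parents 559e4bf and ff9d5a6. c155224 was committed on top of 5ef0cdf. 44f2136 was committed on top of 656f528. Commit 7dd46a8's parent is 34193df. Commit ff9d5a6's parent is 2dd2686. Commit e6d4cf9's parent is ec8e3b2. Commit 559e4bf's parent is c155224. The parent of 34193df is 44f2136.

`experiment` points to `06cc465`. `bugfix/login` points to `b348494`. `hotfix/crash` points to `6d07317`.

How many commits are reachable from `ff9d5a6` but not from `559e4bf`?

5

Reachable from ff9d5a6: {2dd2686, 5ef0cdf, 6d07317, c155224, e6d4cf9, ec8e3b2, ff9d5a6}.
Reachable from 559e4bf: {559e4bf, 5ef0cdf, c155224}.
In ff9d5a6's history but not 559e4bf's: {2dd2686, 6d07317, e6d4cf9, ec8e3b2, ff9d5a6} — 5 commits.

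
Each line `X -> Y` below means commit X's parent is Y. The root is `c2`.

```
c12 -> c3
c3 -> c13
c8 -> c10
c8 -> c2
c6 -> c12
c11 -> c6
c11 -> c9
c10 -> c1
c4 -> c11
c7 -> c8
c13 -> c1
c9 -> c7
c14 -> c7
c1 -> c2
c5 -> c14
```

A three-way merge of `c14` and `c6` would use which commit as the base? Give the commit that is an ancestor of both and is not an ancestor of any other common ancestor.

Ancestors of c14: {c1, c10, c14, c2, c7, c8}.
Ancestors of c6: {c1, c12, c13, c2, c3, c6}.
Common ancestors: {c1, c2}.
Among these, c1 is not an ancestor of any other common ancestor — it is the merge base.

c1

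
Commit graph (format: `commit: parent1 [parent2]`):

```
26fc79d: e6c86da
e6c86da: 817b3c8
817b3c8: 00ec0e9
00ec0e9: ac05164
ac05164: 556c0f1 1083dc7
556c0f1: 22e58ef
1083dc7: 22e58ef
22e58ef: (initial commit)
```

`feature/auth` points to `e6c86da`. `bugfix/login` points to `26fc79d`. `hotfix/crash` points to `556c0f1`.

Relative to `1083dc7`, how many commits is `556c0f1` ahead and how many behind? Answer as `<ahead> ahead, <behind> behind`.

1 ahead, 1 behind

Reachable from 556c0f1: {22e58ef, 556c0f1}.
Reachable from 1083dc7: {1083dc7, 22e58ef}.
Only in 556c0f1's history (ahead): {556c0f1} — 1.
Only in 1083dc7's history (behind): {1083dc7} — 1.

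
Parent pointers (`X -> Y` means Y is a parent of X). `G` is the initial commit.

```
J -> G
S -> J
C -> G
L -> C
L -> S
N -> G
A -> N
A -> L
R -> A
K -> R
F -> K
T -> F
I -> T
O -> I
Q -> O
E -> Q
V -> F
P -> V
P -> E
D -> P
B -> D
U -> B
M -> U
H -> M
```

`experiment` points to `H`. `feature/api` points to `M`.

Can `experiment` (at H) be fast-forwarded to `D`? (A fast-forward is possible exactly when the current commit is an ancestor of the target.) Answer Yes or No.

A fast-forward from H to D is possible iff H is an ancestor of D.
Ancestors of D: {A, C, D, E, F, G, I, J, K, L, N, O, P, Q, R, S, T, V}.
H is not among them, so fast-forward is not possible.

No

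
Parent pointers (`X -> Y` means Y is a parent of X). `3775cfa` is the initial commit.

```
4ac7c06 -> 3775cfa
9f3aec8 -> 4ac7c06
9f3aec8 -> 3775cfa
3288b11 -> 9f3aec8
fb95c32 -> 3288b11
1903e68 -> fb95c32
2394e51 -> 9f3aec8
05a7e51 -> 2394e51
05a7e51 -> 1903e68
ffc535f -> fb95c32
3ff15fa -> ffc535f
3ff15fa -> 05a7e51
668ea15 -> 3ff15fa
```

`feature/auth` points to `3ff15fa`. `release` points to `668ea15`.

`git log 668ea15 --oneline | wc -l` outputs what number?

11

Walking parent pointers from 668ea15: reachable set = {05a7e51, 1903e68, 2394e51, 3288b11, 3775cfa, 3ff15fa, 4ac7c06, 668ea15, 9f3aec8, fb95c32, ffc535f}.
That is 11 commits.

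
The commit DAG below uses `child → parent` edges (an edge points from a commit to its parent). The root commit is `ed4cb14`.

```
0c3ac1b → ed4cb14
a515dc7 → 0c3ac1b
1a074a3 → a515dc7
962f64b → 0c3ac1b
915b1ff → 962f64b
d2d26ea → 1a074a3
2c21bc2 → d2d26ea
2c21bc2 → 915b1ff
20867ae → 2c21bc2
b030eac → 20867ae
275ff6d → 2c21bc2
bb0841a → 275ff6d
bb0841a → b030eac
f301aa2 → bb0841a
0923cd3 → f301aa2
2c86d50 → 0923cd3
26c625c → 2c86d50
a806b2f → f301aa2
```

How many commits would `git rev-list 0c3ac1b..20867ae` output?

Reachable from 20867ae: {0c3ac1b, 1a074a3, 20867ae, 2c21bc2, 915b1ff, 962f64b, a515dc7, d2d26ea, ed4cb14}.
Reachable from 0c3ac1b: {0c3ac1b, ed4cb14}.
In 20867ae's history but not 0c3ac1b's: {1a074a3, 20867ae, 2c21bc2, 915b1ff, 962f64b, a515dc7, d2d26ea} — 7 commits.

7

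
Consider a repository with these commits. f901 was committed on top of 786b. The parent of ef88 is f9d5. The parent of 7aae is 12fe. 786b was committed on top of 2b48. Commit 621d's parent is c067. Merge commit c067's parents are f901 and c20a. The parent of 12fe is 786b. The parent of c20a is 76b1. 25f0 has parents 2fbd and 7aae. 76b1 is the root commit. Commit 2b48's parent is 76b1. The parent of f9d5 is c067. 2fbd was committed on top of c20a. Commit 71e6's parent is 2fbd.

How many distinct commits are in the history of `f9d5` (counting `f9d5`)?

7

Walking parent pointers from f9d5: reachable set = {2b48, 76b1, 786b, c067, c20a, f901, f9d5}.
That is 7 commits.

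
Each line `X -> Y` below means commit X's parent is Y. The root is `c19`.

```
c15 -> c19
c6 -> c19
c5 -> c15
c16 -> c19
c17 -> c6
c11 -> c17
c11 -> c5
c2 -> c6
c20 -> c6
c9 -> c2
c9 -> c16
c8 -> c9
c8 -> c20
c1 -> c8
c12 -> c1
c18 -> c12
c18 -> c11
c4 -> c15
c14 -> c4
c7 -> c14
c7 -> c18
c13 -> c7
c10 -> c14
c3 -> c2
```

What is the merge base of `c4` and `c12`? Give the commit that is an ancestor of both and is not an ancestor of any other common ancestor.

c19

Ancestors of c4: {c15, c19, c4}.
Ancestors of c12: {c1, c12, c16, c19, c2, c20, c6, c8, c9}.
Common ancestors: {c19}.
The only common ancestor is c19, so it is the merge base.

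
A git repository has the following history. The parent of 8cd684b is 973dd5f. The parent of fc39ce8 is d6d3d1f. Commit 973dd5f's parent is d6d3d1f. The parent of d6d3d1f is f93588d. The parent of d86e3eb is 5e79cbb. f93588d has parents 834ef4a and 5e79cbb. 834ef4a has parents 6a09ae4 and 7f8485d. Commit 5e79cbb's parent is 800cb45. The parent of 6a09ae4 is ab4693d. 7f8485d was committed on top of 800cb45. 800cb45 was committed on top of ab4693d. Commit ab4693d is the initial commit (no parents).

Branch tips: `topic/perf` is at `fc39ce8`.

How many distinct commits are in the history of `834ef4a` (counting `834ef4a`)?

Walking parent pointers from 834ef4a: reachable set = {6a09ae4, 7f8485d, 800cb45, 834ef4a, ab4693d}.
That is 5 commits.

5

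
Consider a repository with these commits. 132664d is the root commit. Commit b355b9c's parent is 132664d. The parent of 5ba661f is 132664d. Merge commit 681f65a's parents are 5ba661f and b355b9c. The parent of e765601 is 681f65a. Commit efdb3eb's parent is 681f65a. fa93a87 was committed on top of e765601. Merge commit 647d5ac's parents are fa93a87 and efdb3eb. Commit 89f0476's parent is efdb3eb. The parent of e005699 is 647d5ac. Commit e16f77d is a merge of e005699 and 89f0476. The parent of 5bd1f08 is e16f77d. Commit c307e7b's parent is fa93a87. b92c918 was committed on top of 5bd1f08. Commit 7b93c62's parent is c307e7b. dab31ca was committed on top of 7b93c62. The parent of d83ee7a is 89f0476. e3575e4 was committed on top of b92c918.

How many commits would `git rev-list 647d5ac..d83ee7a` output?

2

Reachable from d83ee7a: {132664d, 5ba661f, 681f65a, 89f0476, b355b9c, d83ee7a, efdb3eb}.
Reachable from 647d5ac: {132664d, 5ba661f, 647d5ac, 681f65a, b355b9c, e765601, efdb3eb, fa93a87}.
In d83ee7a's history but not 647d5ac's: {89f0476, d83ee7a} — 2 commits.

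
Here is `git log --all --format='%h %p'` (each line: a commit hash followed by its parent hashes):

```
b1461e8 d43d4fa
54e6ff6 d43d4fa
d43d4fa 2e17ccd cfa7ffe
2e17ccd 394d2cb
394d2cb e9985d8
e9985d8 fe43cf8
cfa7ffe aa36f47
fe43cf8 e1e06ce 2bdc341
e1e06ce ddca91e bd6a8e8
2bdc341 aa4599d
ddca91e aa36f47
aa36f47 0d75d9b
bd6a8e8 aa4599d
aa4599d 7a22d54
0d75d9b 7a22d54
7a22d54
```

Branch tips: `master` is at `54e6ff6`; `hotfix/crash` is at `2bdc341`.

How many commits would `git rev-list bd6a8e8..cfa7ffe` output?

3

Reachable from cfa7ffe: {0d75d9b, 7a22d54, aa36f47, cfa7ffe}.
Reachable from bd6a8e8: {7a22d54, aa4599d, bd6a8e8}.
In cfa7ffe's history but not bd6a8e8's: {0d75d9b, aa36f47, cfa7ffe} — 3 commits.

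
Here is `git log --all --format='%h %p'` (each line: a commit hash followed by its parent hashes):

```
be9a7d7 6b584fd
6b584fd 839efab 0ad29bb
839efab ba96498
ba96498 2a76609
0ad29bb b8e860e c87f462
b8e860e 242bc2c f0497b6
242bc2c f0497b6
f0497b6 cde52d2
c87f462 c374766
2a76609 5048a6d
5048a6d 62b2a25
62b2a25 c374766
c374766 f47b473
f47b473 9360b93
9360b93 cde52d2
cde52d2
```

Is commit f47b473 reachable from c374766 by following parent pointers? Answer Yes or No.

Yes

Ancestors of c374766 (commits reachable by following parents): {9360b93, c374766, cde52d2, f47b473}.
f47b473 is in that set, so it is an ancestor of c374766.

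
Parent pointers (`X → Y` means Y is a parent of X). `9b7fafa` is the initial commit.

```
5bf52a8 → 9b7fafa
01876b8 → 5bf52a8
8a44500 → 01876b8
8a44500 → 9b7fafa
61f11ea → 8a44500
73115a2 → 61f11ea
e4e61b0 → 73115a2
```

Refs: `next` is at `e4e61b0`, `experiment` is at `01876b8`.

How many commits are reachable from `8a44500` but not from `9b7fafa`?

Reachable from 8a44500: {01876b8, 5bf52a8, 8a44500, 9b7fafa}.
Reachable from 9b7fafa: {9b7fafa}.
In 8a44500's history but not 9b7fafa's: {01876b8, 5bf52a8, 8a44500} — 3 commits.

3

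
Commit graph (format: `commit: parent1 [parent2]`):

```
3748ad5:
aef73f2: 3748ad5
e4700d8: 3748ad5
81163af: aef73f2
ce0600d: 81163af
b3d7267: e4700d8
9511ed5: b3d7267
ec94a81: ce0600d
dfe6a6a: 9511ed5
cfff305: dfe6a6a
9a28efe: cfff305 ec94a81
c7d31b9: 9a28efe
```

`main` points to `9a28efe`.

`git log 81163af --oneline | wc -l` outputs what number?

3

Walking parent pointers from 81163af: reachable set = {3748ad5, 81163af, aef73f2}.
That is 3 commits.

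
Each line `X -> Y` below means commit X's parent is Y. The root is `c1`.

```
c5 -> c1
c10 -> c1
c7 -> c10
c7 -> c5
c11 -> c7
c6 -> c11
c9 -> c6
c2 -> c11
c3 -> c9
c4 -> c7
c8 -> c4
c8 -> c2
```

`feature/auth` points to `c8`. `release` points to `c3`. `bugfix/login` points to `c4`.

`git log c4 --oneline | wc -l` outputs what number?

5

Walking parent pointers from c4: reachable set = {c1, c10, c4, c5, c7}.
That is 5 commits.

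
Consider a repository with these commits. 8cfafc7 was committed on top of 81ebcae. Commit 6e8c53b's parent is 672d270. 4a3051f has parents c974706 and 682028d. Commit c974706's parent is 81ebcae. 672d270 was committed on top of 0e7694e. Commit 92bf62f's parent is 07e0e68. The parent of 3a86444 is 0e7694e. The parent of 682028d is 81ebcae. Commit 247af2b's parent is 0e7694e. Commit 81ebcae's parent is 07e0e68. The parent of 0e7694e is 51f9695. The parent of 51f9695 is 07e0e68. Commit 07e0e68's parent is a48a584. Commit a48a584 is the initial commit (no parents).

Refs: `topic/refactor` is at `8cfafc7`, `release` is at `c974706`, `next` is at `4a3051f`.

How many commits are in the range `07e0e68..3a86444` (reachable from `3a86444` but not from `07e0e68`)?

Reachable from 3a86444: {07e0e68, 0e7694e, 3a86444, 51f9695, a48a584}.
Reachable from 07e0e68: {07e0e68, a48a584}.
In 3a86444's history but not 07e0e68's: {0e7694e, 3a86444, 51f9695} — 3 commits.

3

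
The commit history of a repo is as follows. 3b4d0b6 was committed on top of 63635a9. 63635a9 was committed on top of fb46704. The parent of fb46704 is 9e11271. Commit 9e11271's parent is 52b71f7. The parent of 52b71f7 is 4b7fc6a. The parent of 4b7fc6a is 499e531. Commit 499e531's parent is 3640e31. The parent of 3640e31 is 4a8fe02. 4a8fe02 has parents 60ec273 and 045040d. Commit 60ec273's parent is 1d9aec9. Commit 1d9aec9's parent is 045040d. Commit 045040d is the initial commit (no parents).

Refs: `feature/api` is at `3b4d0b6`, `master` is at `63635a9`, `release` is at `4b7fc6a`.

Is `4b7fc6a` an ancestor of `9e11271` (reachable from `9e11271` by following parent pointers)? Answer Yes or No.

Ancestors of 9e11271 (commits reachable by following parents): {045040d, 1d9aec9, 3640e31, 499e531, 4a8fe02, 4b7fc6a, 52b71f7, 60ec273, 9e11271}.
4b7fc6a is in that set, so it is an ancestor of 9e11271.

Yes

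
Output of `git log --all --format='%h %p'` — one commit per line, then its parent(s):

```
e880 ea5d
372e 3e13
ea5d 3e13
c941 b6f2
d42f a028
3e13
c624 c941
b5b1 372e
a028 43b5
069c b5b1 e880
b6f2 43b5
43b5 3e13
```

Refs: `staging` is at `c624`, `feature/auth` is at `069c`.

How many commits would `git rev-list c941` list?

Walking parent pointers from c941: reachable set = {3e13, 43b5, b6f2, c941}.
That is 4 commits.

4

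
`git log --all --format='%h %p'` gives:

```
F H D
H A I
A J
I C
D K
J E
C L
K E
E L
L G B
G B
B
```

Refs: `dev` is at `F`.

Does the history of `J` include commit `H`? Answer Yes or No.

No

Ancestors of J: {B, E, G, J, L}.
H is not in that set, so it is not an ancestor of J.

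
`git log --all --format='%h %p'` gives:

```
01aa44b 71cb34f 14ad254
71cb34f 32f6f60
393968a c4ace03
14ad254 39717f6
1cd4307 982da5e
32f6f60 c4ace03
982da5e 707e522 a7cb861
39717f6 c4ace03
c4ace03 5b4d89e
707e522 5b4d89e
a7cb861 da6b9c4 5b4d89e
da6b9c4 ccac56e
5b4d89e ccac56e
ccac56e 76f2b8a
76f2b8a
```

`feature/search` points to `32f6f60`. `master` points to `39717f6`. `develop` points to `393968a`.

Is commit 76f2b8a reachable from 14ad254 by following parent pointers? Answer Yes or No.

Yes

Ancestors of 14ad254 (commits reachable by following parents): {14ad254, 39717f6, 5b4d89e, 76f2b8a, c4ace03, ccac56e}.
76f2b8a is in that set, so it is an ancestor of 14ad254.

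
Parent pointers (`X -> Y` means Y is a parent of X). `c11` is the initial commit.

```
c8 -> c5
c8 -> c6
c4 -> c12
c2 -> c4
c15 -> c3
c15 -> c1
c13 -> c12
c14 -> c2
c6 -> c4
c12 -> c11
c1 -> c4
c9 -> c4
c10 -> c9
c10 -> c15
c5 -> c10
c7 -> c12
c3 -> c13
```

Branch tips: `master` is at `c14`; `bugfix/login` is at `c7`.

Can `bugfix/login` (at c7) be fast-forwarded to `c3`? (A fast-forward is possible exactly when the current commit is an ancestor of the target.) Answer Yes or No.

No

A fast-forward from c7 to c3 is possible iff c7 is an ancestor of c3.
Ancestors of c3: {c11, c12, c13, c3}.
c7 is not among them, so fast-forward is not possible.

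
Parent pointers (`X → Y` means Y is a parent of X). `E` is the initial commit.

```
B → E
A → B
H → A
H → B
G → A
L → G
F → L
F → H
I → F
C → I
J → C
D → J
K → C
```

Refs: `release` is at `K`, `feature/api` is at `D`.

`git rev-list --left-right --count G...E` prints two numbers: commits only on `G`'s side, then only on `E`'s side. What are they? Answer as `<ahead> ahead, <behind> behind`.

Reachable from G: {A, B, E, G}.
Reachable from E: {E}.
Only in G's history (ahead): {A, B, G} — 3.
Only in E's history (behind): {} — 0.

3 ahead, 0 behind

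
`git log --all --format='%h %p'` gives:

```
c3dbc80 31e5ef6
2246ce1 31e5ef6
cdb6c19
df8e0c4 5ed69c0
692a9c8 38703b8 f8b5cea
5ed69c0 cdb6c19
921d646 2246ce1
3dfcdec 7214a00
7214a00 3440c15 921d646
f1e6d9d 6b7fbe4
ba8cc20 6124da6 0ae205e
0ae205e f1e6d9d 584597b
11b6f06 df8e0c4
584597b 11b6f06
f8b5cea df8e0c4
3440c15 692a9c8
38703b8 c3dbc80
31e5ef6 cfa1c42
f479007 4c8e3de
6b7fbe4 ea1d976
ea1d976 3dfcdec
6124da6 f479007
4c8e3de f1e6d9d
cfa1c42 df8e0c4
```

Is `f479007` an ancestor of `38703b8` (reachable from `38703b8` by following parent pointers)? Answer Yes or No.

Ancestors of 38703b8: {31e5ef6, 38703b8, 5ed69c0, c3dbc80, cdb6c19, cfa1c42, df8e0c4}.
f479007 is not in that set, so it is not an ancestor of 38703b8.

No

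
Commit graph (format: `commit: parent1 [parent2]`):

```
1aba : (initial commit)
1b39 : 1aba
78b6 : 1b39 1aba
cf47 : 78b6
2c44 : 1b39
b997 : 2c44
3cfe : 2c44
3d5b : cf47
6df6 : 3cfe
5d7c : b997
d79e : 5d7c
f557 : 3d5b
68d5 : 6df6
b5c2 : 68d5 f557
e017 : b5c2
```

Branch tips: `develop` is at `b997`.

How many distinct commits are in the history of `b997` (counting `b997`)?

Walking parent pointers from b997: reachable set = {1aba, 1b39, 2c44, b997}.
That is 4 commits.

4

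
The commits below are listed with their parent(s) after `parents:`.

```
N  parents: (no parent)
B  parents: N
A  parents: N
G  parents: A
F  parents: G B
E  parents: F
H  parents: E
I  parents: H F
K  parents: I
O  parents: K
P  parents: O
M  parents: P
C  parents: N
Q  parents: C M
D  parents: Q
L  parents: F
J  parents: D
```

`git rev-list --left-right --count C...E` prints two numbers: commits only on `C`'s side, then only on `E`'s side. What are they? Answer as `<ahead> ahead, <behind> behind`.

1 ahead, 5 behind

Reachable from C: {C, N}.
Reachable from E: {A, B, E, F, G, N}.
Only in C's history (ahead): {C} — 1.
Only in E's history (behind): {A, B, E, F, G} — 5.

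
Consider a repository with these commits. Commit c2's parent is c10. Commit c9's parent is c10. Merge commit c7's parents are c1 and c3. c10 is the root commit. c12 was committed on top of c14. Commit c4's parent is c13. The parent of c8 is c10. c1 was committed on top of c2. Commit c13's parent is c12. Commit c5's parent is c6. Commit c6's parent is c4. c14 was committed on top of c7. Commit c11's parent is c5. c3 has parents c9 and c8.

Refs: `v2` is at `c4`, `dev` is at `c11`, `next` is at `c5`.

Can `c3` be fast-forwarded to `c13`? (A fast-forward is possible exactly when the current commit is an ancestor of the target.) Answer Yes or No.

Yes

A fast-forward from c3 to c13 is possible iff c3 is an ancestor of c13.
Ancestors of c13: {c1, c10, c12, c13, c14, c2, c3, c7, c8, c9}.
c3 is among them, so fast-forward is possible.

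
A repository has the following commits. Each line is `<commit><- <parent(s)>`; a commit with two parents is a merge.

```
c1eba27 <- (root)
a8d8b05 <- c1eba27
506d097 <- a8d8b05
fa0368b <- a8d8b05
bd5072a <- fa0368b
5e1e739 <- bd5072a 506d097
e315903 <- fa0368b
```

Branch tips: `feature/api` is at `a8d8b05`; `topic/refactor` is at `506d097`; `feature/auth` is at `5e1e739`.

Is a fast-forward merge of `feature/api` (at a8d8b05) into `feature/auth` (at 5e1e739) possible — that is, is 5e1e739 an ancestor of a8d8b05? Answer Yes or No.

A fast-forward from 5e1e739 to a8d8b05 is possible iff 5e1e739 is an ancestor of a8d8b05.
Ancestors of a8d8b05: {a8d8b05, c1eba27}.
5e1e739 is not among them, so fast-forward is not possible.

No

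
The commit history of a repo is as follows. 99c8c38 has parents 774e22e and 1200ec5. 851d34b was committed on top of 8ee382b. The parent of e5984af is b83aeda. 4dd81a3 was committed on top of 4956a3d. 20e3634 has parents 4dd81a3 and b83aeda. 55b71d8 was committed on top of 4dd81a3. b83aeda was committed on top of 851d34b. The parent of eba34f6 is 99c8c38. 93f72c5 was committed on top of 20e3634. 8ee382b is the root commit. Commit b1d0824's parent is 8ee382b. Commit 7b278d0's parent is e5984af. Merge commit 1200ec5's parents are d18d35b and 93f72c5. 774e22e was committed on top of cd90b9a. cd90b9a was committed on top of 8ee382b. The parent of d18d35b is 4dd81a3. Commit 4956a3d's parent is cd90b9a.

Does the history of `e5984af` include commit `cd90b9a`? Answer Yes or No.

No

Ancestors of e5984af: {851d34b, 8ee382b, b83aeda, e5984af}.
cd90b9a is not in that set, so it is not an ancestor of e5984af.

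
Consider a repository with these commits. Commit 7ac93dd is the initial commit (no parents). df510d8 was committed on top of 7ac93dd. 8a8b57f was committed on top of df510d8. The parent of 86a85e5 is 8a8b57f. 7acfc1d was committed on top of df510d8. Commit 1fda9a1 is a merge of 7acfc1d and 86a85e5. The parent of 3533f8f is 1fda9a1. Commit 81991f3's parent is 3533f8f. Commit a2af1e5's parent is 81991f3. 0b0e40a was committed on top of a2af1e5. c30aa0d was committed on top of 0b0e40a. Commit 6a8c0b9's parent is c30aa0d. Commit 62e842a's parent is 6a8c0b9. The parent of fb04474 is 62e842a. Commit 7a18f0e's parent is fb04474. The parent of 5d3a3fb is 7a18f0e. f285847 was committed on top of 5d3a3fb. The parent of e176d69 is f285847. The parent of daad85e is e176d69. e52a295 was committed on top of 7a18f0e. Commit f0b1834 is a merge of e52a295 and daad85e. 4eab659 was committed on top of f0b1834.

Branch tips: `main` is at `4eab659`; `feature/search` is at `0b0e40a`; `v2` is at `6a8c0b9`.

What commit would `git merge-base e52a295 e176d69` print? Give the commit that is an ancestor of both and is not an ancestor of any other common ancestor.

Ancestors of e52a295: {0b0e40a, 1fda9a1, 3533f8f, 62e842a, 6a8c0b9, 7a18f0e, 7ac93dd, 7acfc1d, 81991f3, 86a85e5, 8a8b57f, a2af1e5, c30aa0d, df510d8, e52a295, fb04474}.
Ancestors of e176d69: {0b0e40a, 1fda9a1, 3533f8f, 5d3a3fb, 62e842a, 6a8c0b9, 7a18f0e, 7ac93dd, 7acfc1d, 81991f3, 86a85e5, 8a8b57f, a2af1e5, c30aa0d, df510d8, e176d69, f285847, fb04474}.
Common ancestors: {0b0e40a, 1fda9a1, 3533f8f, 62e842a, 6a8c0b9, 7a18f0e, 7ac93dd, 7acfc1d, 81991f3, 86a85e5, 8a8b57f, a2af1e5, c30aa0d, df510d8, fb04474}.
Among these, 7a18f0e is not an ancestor of any other common ancestor — it is the merge base.

7a18f0e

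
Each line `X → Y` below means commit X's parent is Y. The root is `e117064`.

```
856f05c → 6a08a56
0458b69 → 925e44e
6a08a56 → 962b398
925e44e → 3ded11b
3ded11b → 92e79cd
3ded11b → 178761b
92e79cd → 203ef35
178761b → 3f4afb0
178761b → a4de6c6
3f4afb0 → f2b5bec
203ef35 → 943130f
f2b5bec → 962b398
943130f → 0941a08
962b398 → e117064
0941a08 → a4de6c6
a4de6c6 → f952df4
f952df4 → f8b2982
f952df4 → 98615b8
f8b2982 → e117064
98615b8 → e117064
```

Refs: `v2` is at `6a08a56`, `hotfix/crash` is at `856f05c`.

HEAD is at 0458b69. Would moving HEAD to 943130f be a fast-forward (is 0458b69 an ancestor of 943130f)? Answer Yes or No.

No

A fast-forward from 0458b69 to 943130f is possible iff 0458b69 is an ancestor of 943130f.
Ancestors of 943130f: {0941a08, 943130f, 98615b8, a4de6c6, e117064, f8b2982, f952df4}.
0458b69 is not among them, so fast-forward is not possible.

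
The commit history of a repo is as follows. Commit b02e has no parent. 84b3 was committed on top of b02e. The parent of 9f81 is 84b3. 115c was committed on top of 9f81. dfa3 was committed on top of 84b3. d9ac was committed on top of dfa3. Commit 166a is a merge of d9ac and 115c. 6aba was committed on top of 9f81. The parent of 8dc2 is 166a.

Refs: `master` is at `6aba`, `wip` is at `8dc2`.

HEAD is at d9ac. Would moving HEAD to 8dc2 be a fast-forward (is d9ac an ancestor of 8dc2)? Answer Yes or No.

Yes

A fast-forward from d9ac to 8dc2 is possible iff d9ac is an ancestor of 8dc2.
Ancestors of 8dc2: {115c, 166a, 84b3, 8dc2, 9f81, b02e, d9ac, dfa3}.
d9ac is among them, so fast-forward is possible.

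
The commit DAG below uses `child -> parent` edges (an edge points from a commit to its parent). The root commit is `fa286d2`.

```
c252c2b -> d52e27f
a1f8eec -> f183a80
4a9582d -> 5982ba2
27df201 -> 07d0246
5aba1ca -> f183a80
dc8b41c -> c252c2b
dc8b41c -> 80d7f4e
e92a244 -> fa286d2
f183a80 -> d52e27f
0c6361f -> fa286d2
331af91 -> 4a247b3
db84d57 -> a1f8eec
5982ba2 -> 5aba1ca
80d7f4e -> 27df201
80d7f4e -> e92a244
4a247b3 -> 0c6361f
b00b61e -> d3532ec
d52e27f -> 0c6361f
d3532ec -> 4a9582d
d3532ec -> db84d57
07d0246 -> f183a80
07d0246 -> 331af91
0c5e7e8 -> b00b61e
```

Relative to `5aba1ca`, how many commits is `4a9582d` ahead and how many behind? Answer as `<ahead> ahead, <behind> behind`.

Reachable from 4a9582d: {0c6361f, 4a9582d, 5982ba2, 5aba1ca, d52e27f, f183a80, fa286d2}.
Reachable from 5aba1ca: {0c6361f, 5aba1ca, d52e27f, f183a80, fa286d2}.
Only in 4a9582d's history (ahead): {4a9582d, 5982ba2} — 2.
Only in 5aba1ca's history (behind): {} — 0.

2 ahead, 0 behind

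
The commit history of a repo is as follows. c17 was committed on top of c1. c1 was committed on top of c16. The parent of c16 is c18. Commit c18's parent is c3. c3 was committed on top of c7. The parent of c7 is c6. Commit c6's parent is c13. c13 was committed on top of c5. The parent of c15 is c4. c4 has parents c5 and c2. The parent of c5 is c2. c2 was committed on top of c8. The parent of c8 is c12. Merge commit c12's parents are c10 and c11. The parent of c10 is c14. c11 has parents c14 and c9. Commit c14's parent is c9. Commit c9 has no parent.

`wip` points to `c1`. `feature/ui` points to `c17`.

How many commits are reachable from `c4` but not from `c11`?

6

Reachable from c4: {c10, c11, c12, c14, c2, c4, c5, c8, c9}.
Reachable from c11: {c11, c14, c9}.
In c4's history but not c11's: {c10, c12, c2, c4, c5, c8} — 6 commits.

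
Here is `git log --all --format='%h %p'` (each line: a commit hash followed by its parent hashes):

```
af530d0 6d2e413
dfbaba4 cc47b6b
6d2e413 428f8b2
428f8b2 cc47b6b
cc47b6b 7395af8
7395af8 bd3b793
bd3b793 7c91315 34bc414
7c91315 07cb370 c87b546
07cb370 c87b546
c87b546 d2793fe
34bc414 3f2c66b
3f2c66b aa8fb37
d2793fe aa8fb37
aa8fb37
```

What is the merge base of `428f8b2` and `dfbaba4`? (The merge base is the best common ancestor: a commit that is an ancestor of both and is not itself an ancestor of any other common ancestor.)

Ancestors of 428f8b2: {07cb370, 34bc414, 3f2c66b, 428f8b2, 7395af8, 7c91315, aa8fb37, bd3b793, c87b546, cc47b6b, d2793fe}.
Ancestors of dfbaba4: {07cb370, 34bc414, 3f2c66b, 7395af8, 7c91315, aa8fb37, bd3b793, c87b546, cc47b6b, d2793fe, dfbaba4}.
Common ancestors: {07cb370, 34bc414, 3f2c66b, 7395af8, 7c91315, aa8fb37, bd3b793, c87b546, cc47b6b, d2793fe}.
Among these, cc47b6b is not an ancestor of any other common ancestor — it is the merge base.

cc47b6b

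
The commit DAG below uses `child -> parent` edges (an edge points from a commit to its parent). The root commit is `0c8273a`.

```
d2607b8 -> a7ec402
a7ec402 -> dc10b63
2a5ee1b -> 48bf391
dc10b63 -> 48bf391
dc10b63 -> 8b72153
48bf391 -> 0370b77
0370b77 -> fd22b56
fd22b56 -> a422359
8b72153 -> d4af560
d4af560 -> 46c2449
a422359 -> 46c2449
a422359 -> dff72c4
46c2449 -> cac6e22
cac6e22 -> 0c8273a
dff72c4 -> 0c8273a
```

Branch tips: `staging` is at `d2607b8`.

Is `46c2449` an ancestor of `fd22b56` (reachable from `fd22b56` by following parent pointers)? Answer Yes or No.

Yes

Ancestors of fd22b56 (commits reachable by following parents): {0c8273a, 46c2449, a422359, cac6e22, dff72c4, fd22b56}.
46c2449 is in that set, so it is an ancestor of fd22b56.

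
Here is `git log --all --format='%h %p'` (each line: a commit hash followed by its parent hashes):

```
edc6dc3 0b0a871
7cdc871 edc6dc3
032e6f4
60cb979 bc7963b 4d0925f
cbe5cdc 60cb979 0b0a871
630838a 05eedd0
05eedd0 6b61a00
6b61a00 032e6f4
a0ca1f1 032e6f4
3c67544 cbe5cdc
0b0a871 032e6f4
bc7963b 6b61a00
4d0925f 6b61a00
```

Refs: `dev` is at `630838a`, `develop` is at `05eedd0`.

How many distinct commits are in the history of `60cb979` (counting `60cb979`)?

5

Walking parent pointers from 60cb979: reachable set = {032e6f4, 4d0925f, 60cb979, 6b61a00, bc7963b}.
That is 5 commits.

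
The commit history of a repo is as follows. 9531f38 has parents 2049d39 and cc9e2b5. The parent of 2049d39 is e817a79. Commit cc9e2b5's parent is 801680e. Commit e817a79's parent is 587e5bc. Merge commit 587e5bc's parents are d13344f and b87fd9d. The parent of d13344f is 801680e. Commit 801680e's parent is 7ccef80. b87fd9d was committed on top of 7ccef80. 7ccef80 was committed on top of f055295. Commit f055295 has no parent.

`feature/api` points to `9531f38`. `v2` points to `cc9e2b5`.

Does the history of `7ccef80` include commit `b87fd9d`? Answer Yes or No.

No

Ancestors of 7ccef80: {7ccef80, f055295}.
b87fd9d is not in that set, so it is not an ancestor of 7ccef80.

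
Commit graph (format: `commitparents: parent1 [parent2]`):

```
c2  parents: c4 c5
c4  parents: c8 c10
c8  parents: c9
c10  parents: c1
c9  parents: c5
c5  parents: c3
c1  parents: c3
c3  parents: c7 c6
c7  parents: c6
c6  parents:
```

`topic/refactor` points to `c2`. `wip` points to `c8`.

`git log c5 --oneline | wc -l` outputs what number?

Walking parent pointers from c5: reachable set = {c3, c5, c6, c7}.
That is 4 commits.

4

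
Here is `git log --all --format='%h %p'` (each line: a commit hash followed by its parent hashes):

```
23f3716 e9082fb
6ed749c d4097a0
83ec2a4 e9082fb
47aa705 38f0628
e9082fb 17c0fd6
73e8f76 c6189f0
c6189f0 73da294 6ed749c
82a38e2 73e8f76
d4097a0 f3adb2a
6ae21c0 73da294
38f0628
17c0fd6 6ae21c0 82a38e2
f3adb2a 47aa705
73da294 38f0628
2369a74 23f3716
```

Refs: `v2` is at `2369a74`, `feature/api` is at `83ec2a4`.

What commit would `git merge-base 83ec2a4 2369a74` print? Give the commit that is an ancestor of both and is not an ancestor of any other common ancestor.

e9082fb

Ancestors of 83ec2a4: {17c0fd6, 38f0628, 47aa705, 6ae21c0, 6ed749c, 73da294, 73e8f76, 82a38e2, 83ec2a4, c6189f0, d4097a0, e9082fb, f3adb2a}.
Ancestors of 2369a74: {17c0fd6, 2369a74, 23f3716, 38f0628, 47aa705, 6ae21c0, 6ed749c, 73da294, 73e8f76, 82a38e2, c6189f0, d4097a0, e9082fb, f3adb2a}.
Common ancestors: {17c0fd6, 38f0628, 47aa705, 6ae21c0, 6ed749c, 73da294, 73e8f76, 82a38e2, c6189f0, d4097a0, e9082fb, f3adb2a}.
Among these, e9082fb is not an ancestor of any other common ancestor — it is the merge base.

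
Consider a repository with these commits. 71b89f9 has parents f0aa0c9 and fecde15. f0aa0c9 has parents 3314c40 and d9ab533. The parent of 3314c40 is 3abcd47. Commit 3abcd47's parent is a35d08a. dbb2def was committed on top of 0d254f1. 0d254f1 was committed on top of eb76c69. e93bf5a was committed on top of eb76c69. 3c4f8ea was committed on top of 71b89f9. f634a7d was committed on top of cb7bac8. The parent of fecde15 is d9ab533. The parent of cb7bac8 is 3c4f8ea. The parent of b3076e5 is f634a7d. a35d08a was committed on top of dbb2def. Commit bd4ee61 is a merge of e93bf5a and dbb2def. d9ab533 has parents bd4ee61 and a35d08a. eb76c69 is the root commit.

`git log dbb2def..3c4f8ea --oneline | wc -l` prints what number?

10

Reachable from 3c4f8ea: {0d254f1, 3314c40, 3abcd47, 3c4f8ea, 71b89f9, a35d08a, bd4ee61, d9ab533, dbb2def, e93bf5a, eb76c69, f0aa0c9, fecde15}.
Reachable from dbb2def: {0d254f1, dbb2def, eb76c69}.
In 3c4f8ea's history but not dbb2def's: {3314c40, 3abcd47, 3c4f8ea, 71b89f9, a35d08a, bd4ee61, d9ab533, e93bf5a, f0aa0c9, fecde15} — 10 commits.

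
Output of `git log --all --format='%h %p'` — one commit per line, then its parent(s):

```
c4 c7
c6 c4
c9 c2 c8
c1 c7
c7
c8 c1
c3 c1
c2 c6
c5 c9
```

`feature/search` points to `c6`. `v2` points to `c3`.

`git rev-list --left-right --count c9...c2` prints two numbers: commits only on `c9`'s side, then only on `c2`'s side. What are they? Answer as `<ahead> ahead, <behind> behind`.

Reachable from c9: {c1, c2, c4, c6, c7, c8, c9}.
Reachable from c2: {c2, c4, c6, c7}.
Only in c9's history (ahead): {c1, c8, c9} — 3.
Only in c2's history (behind): {} — 0.

3 ahead, 0 behind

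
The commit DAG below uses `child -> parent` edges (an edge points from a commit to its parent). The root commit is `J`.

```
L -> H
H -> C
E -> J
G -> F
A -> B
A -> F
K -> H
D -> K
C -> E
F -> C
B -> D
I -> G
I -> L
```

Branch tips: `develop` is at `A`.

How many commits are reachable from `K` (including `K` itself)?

5

Walking parent pointers from K: reachable set = {C, E, H, J, K}.
That is 5 commits.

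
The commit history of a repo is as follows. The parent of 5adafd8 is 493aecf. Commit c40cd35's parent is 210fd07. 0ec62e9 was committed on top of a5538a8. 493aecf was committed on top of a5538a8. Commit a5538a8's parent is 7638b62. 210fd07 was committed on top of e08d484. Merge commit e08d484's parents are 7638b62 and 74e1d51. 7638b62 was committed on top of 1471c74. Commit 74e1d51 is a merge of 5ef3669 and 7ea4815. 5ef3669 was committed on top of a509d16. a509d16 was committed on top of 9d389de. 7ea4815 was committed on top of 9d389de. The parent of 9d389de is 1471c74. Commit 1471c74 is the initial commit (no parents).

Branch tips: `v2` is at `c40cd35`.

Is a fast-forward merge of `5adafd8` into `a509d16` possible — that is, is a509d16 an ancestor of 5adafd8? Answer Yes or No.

A fast-forward from a509d16 to 5adafd8 is possible iff a509d16 is an ancestor of 5adafd8.
Ancestors of 5adafd8: {1471c74, 493aecf, 5adafd8, 7638b62, a5538a8}.
a509d16 is not among them, so fast-forward is not possible.

No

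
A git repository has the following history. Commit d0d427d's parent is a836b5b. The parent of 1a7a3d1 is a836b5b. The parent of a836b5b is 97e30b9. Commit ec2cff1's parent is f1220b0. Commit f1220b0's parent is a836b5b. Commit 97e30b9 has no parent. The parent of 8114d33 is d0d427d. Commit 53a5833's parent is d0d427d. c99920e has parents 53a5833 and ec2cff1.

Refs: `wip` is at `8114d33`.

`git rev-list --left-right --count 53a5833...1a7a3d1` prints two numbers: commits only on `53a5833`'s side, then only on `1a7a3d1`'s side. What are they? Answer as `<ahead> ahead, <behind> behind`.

Reachable from 53a5833: {53a5833, 97e30b9, a836b5b, d0d427d}.
Reachable from 1a7a3d1: {1a7a3d1, 97e30b9, a836b5b}.
Only in 53a5833's history (ahead): {53a5833, d0d427d} — 2.
Only in 1a7a3d1's history (behind): {1a7a3d1} — 1.

2 ahead, 1 behind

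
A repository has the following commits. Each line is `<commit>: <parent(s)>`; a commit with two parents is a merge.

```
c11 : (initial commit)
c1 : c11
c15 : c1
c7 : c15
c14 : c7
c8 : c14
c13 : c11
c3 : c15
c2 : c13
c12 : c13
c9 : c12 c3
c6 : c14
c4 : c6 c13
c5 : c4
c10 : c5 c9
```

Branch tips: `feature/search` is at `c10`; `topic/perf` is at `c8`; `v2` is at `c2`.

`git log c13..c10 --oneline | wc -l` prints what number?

Reachable from c10: {c1, c10, c11, c12, c13, c14, c15, c3, c4, c5, c6, c7, c9}.
Reachable from c13: {c11, c13}.
In c10's history but not c13's: {c1, c10, c12, c14, c15, c3, c4, c5, c6, c7, c9} — 11 commits.

11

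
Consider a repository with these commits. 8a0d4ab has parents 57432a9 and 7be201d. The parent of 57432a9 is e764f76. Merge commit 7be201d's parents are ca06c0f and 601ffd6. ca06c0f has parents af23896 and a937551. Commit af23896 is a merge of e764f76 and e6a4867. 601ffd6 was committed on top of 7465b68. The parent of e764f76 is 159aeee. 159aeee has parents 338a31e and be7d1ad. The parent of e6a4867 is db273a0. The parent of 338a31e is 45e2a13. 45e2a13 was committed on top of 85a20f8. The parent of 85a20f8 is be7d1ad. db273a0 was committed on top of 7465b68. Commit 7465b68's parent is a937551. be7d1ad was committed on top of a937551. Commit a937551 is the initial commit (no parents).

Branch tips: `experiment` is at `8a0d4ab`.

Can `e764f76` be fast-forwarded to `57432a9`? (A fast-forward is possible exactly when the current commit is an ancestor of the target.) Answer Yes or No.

Yes

A fast-forward from e764f76 to 57432a9 is possible iff e764f76 is an ancestor of 57432a9.
Ancestors of 57432a9: {159aeee, 338a31e, 45e2a13, 57432a9, 85a20f8, a937551, be7d1ad, e764f76}.
e764f76 is among them, so fast-forward is possible.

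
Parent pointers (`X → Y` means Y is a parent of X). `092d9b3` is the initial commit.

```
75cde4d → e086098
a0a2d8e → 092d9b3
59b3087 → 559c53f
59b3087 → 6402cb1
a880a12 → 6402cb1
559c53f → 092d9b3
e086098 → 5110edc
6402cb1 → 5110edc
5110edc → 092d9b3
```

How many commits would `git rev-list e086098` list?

3

Walking parent pointers from e086098: reachable set = {092d9b3, 5110edc, e086098}.
That is 3 commits.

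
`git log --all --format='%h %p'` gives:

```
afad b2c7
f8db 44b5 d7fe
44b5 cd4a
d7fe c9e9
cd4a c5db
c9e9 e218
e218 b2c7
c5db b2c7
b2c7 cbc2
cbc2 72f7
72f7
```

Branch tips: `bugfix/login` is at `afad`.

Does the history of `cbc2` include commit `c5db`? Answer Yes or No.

Ancestors of cbc2: {72f7, cbc2}.
c5db is not in that set, so it is not an ancestor of cbc2.

No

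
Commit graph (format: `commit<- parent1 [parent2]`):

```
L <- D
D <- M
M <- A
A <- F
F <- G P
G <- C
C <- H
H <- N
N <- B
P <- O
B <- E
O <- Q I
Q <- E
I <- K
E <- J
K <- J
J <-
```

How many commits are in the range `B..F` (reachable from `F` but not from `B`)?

10

Reachable from F: {B, C, E, F, G, H, I, J, K, N, O, P, Q}.
Reachable from B: {B, E, J}.
In F's history but not B's: {C, F, G, H, I, K, N, O, P, Q} — 10 commits.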